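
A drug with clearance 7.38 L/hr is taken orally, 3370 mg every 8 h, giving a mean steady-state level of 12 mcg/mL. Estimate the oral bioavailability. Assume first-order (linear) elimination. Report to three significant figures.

0.210

F·D/τ = CL·Css at steady state → F = CL·Css·τ / D.
F = 7.38 × 12 × 8 / 3370 = 0.210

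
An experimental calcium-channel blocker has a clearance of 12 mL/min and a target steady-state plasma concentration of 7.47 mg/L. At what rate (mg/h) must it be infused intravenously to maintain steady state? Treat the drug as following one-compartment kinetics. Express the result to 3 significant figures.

Convert clearance: 12 mL/min × 60 min/h ÷ 1000 mL/L = 0.7200 L/h
At steady state, infusion rate equals elimination rate: rate in = CL × Css.
Infusion rate = CL · Css = 0.7200 L/h × 7.47 mg/L = 5.378 mg/h

5.38 mg/h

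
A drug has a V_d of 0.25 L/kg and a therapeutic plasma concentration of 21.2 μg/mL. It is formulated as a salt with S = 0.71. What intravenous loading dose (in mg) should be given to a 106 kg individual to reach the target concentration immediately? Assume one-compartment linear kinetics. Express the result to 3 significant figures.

Vd(total) = 106 kg × 0.25 L/kg = 26.50 L
LD = Vd × C / S = 26.50 × 21.20 / 0.71 = 791.3 mg

791 mg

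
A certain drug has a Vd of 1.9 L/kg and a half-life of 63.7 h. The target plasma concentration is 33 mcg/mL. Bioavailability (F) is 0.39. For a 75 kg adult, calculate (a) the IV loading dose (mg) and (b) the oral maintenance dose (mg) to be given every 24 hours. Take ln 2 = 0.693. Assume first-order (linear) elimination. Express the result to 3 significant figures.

(a) 4700 mg; (b) 3150 mg

Vd(total) = 75 kg × 1.9 L/kg = 142.5 L
LD = Vd × C = 142.5 × 33 = 4703 mg
CL = 0.693 × Vd / t½ = 0.693 × 142.5 / 63.7 = 1.550 L/h
D = CL × Css × τ / F = 1.550 × 33 × 24 / 0.39 = 3148 mg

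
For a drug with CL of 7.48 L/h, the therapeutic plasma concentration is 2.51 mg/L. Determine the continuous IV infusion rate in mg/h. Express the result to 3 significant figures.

At steady state, infusion rate equals elimination rate: rate in = CL × Css.
R₀ = 7.480 × 2.51 = 18.77 mg/h

18.8 mg/h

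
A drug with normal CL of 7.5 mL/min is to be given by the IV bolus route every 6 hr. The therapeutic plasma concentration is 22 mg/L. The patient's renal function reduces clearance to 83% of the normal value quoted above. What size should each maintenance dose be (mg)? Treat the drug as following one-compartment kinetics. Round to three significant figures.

CL = 7.5 mL/min × 60/1000 = 0.4500 L/h
Patient clearance = 0.83 × 0.4500 = 0.3735 L/h
D = CL × Css × τ = 0.3735 × 22 × 6 = 49.30 mg

49.3 mg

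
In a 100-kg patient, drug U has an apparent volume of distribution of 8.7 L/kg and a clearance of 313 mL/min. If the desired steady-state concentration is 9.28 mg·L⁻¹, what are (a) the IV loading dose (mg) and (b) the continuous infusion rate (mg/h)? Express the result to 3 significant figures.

Vd = 8.7 L/kg × 100 kg = 870.0 L
Loading dose = Vd × C = 870.0 × 9.28 = 8074 mg
CL = 313 mL/min = 313 × 0.06 = 18.78 L/h
Maintenance: replace elimination → rate = CL × Css = 18.78 × 9.28 = 174.3 mg/h

(a) 8070 mg; (b) 174 mg/h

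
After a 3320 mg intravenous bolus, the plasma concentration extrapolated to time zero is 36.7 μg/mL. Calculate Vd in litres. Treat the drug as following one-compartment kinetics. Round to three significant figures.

Immediately after an IV bolus, C₀ = Dose / Vd, so Vd = Dose / C₀.
Vd = 3320 / 36.7 = 90.46 L

90.5 L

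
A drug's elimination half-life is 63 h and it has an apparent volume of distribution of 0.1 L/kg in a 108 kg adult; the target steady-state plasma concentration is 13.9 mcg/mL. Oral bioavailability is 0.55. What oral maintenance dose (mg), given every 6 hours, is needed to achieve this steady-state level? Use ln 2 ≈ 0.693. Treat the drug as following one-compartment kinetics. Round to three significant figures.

Vd = 0.1 L/kg × 108 kg = 10.80 L
CL = ln 2 · Vd / t½ = 0.693 × 10.80 / 63 = 0.1188 L/h
D = CL × Css × τ / F = 0.1188 × 13.9 × 6 / 0.55 = 18.01 mg

18.0 mg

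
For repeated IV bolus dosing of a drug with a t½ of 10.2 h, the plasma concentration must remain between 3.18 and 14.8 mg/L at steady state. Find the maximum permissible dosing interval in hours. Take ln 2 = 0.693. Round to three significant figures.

k = 0.693 / t½ = 0.693 / 10.2 = 0.06794 h⁻¹
Between IV bolus doses, concentration decays as C = C₀·e^(−kτ), so C_peak/C_trough = e^(kτ).
τ_max = ln(C_peak/C_trough) / k = ln(14.8/3.18) / 0.06794 = 1.538 / 0.06794 = 22.64 h

22.6 h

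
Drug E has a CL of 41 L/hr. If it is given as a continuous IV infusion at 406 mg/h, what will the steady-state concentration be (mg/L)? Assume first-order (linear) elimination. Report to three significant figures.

Css = rate / CL = 406 / 41.00 = 9.902 mg/L

9.90 mg/L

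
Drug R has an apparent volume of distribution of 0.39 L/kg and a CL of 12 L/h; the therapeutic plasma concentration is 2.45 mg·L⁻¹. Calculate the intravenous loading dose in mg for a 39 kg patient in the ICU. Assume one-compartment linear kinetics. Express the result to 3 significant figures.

37.3 mg

Total Vd = 0.39 × 39 = 15.21 L
LD = Vd × C = 15.21 × 2.450 = 37.26 mg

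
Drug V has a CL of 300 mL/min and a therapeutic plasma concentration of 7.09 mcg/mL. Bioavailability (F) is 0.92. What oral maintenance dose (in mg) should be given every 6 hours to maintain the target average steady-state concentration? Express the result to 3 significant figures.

CL = 300 mL/min × 60/1000 = 18.00 L/h
At steady state, dose per interval replaces the amount cleared in that interval: F·D/τ = CL·Css.
D = CL × Css × τ / F = 18.00 × 7.09 × 6 / 0.92 = 832.3 mg

832 mg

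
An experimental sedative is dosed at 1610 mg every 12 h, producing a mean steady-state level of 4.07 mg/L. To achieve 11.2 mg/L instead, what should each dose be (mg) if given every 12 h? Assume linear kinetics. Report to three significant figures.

4430 mg

For first-order elimination, Css ∝ F·D/(CL·τ); F and CL are unchanged, so Css ∝ D/τ.
D₂ = D₁ × (Css,target / Css,current) = 1610 × 11.2/4.07 = 4430 mg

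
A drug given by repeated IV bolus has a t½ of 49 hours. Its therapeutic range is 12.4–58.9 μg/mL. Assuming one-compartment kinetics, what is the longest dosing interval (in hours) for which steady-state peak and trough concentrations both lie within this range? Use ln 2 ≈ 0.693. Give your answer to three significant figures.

k = 0.693 / t½ = 0.693 / 49 = 0.01414 h⁻¹
Between IV bolus doses, concentration decays as C = C₀·e^(−kτ), so C_peak/C_trough = e^(kτ).
τ_max = ln(C_peak/C_trough) / k = ln(58.9/12.4) / 0.01414 = 1.558 / 0.01414 = 110.2 h

110 h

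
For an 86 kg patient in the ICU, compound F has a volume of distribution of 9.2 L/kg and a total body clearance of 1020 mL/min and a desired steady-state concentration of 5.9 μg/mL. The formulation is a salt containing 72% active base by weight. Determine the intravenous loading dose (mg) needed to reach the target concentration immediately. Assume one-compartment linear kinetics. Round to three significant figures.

6480 mg

Vd = 9.2 L/kg × 86 kg = 791.2 L
LD is governed by Vd — clearance does not enter the loading-dose calculation.
LD = Vd × C / S = 791.2 × 5.900 / 0.72 = 6483 mg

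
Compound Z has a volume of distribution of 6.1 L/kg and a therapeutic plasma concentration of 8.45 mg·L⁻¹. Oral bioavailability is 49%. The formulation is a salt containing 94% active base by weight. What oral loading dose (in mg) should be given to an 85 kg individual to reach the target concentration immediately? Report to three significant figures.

Total Vd = 6.1 × 85 = 518.5 L
LD = Vd × C / F / S = 518.5 × 8.450 / 0.49 / 0.94 = 9512 mg

9510 mg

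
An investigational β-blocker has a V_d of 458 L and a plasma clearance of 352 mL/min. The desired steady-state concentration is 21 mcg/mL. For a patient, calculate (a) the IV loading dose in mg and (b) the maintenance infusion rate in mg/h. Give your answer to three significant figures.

(a) 9620 mg; (b) 444 mg/h

Loading dose = Vd × C = 458.0 × 21 = 9618 mg
CL = 352 mL/min = 352 × 0.06 = 21.12 L/h
Infusion rate = 21.12 L/h × 21 mg/L = 443.5 mg/h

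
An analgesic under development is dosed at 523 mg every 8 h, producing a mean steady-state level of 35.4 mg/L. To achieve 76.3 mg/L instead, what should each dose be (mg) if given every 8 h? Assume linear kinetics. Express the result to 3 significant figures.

1130 mg

For first-order elimination, Css ∝ F·D/(CL·τ); F and CL are unchanged, so Css ∝ D/τ.
D₂ = D₁ × (Css,target / Css,current) = 523 × 76.3/35.4 = 1127 mg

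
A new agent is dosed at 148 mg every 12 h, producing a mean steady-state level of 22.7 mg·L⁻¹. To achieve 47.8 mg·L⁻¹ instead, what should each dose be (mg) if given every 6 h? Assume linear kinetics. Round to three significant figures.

156 mg

With linear kinetics, Css is proportional to dose rate (D/τ) at fixed clearance.
D₂ = D₁ × (Css,target / Css,current) × (τ₂/τ₁) = 148 × (47.8/22.7) × (6/12) = 155.8 mg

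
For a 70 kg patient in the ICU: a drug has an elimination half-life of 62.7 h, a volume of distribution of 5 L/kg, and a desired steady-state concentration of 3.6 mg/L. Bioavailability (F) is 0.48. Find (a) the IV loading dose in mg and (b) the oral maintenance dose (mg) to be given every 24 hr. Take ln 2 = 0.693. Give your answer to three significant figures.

Total Vd = 5 × 70 = 350.0 L
LD = Vd × C = 350.0 × 3.6 = 1260 mg
CL = 0.693 × Vd / t½ = 0.693 × 350.0 / 62.7 = 3.868 L/h
D = CL × Css × τ / F = 3.868 × 3.6 × 24 / 0.48 = 696.2 mg

(a) 1260 mg; (b) 696 mg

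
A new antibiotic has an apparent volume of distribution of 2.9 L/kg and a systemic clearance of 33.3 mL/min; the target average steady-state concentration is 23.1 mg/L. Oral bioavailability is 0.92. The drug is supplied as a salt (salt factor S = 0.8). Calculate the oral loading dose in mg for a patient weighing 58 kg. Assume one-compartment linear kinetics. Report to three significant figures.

Vd(total) = 58 kg × 2.9 L/kg = 168.2 L
The loading dose fills Vd to the target concentration; clearance is irrelevant here.
LD = Vd × C / F / S = 168.2 × 23.10 / 0.92 / 0.8 = 5279 mg

5280 mg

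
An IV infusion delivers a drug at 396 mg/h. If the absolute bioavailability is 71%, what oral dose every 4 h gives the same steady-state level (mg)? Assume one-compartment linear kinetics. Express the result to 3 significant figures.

2230 mg

To maintain the same Css, the systemic dosing rate must be unchanged: F·D/τ = infusion rate.
D = rate × τ / F = 396 × 4 / 0.71 = 2231 mg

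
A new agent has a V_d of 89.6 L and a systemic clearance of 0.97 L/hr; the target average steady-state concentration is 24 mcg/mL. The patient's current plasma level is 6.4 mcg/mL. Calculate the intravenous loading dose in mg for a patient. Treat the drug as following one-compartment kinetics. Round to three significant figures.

1580 mg

Concentration deficit ΔC = 24 − 6.4 = 17.60 mg/L
LD = Vd × ΔC = 89.60 × 17.60 = 1577 mg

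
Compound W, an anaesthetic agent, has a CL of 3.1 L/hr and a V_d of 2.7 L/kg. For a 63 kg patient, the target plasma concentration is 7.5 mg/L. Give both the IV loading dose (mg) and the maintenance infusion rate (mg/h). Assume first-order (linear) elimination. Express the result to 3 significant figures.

Vd(total) = 63 kg × 2.7 L/kg = 170.1 L
LD = Vd · C_target = 170.1 × 7.5 = 1276 mg
Infusion rate = 3.100 L/h × 7.5 mg/L = 23.25 mg/h

(a) 1280 mg; (b) 23.3 mg/h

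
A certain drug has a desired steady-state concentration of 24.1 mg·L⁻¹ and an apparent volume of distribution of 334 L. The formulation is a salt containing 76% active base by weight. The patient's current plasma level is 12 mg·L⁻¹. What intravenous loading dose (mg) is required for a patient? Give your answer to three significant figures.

Concentration deficit ΔC = 24.1 − 12 = 12.10 mg/L
LD = Vd × ΔC / S = 334.0 × 12.10 / 0.76 = 5318 mg

5320 mg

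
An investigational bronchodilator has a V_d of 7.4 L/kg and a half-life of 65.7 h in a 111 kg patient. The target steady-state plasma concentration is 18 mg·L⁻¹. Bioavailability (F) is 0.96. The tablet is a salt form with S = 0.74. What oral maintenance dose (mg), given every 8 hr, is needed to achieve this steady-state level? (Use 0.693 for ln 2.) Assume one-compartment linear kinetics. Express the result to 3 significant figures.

1760 mg

Vd = 7.4 L/kg × 111 kg = 821.4 L
k = 0.693/65.7 = 0.01055 h⁻¹, so CL = k·Vd = 0.01055 × 821.4 = 8.666 L/h
D = CL × Css × τ / F / S = 8.666 × 18 × 8 / 0.96 / 0.74 = 1757 mg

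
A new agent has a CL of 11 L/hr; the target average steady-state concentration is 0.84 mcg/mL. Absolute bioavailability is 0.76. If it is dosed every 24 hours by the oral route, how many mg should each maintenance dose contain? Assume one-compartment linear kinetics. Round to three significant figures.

292 mg

At steady state, dose per interval replaces the amount cleared in that interval: F·D/τ = CL·Css.
D = CL × Css × τ / F = 11.00 × 0.84 × 24 / 0.76 = 291.8 mg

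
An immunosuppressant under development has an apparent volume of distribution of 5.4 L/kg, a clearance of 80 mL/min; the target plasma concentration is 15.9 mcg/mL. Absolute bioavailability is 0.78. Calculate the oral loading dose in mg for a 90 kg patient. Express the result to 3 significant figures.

Vd(total) = 90 kg × 5.4 L/kg = 486.0 L
The loading dose fills Vd to the target concentration; clearance is irrelevant here.
LD = Vd × C / F = 486.0 × 15.90 / 0.78 = 9907 mg

9910 mg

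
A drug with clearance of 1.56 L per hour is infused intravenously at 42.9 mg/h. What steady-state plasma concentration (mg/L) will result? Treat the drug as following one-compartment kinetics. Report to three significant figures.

27.5 mg/L

Css = rate / CL = 42.9 / 1.560 = 27.50 mg/L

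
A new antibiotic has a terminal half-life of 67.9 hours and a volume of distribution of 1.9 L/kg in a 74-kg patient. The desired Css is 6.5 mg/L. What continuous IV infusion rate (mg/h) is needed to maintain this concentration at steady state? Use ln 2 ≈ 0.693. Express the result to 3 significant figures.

Vd(total) = 74 kg × 1.9 L/kg = 140.6 L
CL = 0.693 × Vd / t½ = 0.693 × 140.6 / 67.9 = 1.435 L/h
Infusion rate = CL × Css = 1.435 × 6.5 = 9.328 mg/h

9.33 mg/h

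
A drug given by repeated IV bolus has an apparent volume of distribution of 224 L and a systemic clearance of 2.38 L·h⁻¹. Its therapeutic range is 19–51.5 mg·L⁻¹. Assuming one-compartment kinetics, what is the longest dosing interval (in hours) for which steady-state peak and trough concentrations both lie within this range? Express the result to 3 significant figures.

93.8 h

k = CL / Vd = 2.380 / 224.0 = 0.01063 h⁻¹
Between IV bolus doses, concentration decays as C = C₀·e^(−kτ), so C_peak/C_trough = e^(kτ).
τ_max = ln(C_peak/C_trough) / k = ln(51.5/19) / 0.01063 = 0.9971 / 0.01063 = 93.80 h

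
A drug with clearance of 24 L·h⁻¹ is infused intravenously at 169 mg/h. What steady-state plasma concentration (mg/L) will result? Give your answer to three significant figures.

7.04 mg/L

Css = rate / CL = 169 / 24.00 = 7.042 mg/L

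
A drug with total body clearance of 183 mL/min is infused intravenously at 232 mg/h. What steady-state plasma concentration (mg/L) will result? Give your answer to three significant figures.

21.1 mg/L

CL = 183 mL/min × 60/1000 = 10.98 L/h
Css = rate / CL = 232 / 10.98 = 21.13 mg/L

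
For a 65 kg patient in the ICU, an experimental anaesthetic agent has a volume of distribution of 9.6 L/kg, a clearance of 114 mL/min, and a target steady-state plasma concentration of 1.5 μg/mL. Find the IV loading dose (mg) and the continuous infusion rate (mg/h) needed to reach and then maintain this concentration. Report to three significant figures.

(a) 936 mg; (b) 10.3 mg/h

Total Vd = 9.6 × 65 = 624.0 L
Loading: fill Vd to C_target → 624.0 L × 1.5 mg/L = 936.0 mg
Convert clearance: 114 mL/min × 60 min/h ÷ 1000 mL/L = 6.840 L/h
Maintenance: replace elimination → rate = CL × Css = 6.840 × 1.5 = 10.26 mg/h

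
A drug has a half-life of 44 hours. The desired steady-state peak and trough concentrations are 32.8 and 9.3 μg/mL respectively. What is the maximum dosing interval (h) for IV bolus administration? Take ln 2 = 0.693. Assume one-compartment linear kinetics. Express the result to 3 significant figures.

k = 0.693 / t½ = 0.693 / 44 = 0.01575 h⁻¹
Between IV bolus doses, concentration decays as C = C₀·e^(−kτ), so C_peak/C_trough = e^(kτ).
τ_max = ln(C_peak/C_trough) / k = ln(32.8/9.3) / 0.01575 = 1.260 / 0.01575 = 80.00 h

80.0 h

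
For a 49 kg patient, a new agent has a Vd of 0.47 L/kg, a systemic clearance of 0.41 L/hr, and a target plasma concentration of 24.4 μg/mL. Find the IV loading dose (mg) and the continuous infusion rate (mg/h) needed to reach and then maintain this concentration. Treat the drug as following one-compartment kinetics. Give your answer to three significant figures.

(a) 562 mg; (b) 10.0 mg/h

Total Vd = 0.47 × 49 = 23.03 L
LD = Vd · C_target = 23.03 × 24.4 = 561.9 mg
Infusion rate = 0.4100 L/h × 24.4 mg/L = 10.00 mg/h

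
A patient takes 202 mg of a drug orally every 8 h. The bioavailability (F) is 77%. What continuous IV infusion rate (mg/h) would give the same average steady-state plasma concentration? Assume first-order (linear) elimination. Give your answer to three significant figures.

19.4 mg/h

Equivalent systemic input: infusion rate = F·D/τ.
Rate = 0.77 × 202 / 8 = 19.44 mg/h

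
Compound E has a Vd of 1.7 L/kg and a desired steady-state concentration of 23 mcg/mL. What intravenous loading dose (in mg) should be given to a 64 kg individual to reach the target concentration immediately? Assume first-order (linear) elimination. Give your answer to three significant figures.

Vd = 1.7 L/kg × 64 kg = 108.8 L
LD = Vd × C = 108.8 × 23.00 = 2502 mg

2500 mg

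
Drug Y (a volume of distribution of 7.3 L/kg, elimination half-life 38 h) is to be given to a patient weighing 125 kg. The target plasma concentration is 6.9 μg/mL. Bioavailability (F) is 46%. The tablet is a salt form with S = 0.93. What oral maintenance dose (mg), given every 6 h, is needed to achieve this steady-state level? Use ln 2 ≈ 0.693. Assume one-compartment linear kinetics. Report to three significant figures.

Vd(total) = 125 kg × 7.3 L/kg = 912.5 L
CL = 0.693 × Vd / t½ = 0.693 × 912.5 / 38 = 16.64 L/h
D = CL × Css × τ / F / S = 16.64 × 6.9 × 6 / 0.46 / 0.93 = 1610 mg

1610 mg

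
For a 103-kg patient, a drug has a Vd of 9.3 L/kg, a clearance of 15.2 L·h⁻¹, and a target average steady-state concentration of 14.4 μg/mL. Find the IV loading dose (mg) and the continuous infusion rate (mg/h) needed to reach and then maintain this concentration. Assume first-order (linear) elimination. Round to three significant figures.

(a) 13800 mg; (b) 219 mg/h

Total Vd = 9.3 × 103 = 957.9 L
LD = Vd · C_target = 957.9 × 14.4 = 13790 mg
Maintenance infusion rate = CL × Css = 15.20 × 14.4 = 218.9 mg/h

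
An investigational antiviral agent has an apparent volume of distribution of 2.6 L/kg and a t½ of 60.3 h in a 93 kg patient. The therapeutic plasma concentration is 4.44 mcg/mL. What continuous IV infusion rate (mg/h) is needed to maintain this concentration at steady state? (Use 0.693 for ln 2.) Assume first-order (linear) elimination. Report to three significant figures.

Vd(total) = 93 kg × 2.6 L/kg = 241.8 L
CL = ln 2 · Vd / t½ = 0.693 × 241.8 / 60.3 = 2.779 L/h
Infusion rate = CL × Css = 2.779 × 4.44 = 12.34 mg/h

12.3 mg/h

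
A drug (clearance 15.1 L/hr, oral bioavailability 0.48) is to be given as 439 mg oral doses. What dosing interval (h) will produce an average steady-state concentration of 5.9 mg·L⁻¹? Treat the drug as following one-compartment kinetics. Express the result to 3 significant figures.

2.37 h

F·D/τ = CL·Css → τ = F·D / (CL·Css).
τ = 0.48 × 439 / (15.1 × 5.9) = 2.365 h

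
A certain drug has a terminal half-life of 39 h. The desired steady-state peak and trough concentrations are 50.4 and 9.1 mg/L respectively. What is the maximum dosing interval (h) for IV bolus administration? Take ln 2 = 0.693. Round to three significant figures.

k = 0.693 / t½ = 0.693 / 39 = 0.01777 h⁻¹
Between IV bolus doses, concentration decays as C = C₀·e^(−kτ), so C_peak/C_trough = e^(kτ).
τ_max = ln(C_peak/C_trough) / k = ln(50.4/9.1) / 0.01777 = 1.712 / 0.01777 = 96.34 h

96.3 h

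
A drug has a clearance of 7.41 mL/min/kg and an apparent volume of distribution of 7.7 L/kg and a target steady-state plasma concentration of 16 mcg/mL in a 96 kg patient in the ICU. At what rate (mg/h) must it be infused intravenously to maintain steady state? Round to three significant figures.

CL = 7.41 mL/min/kg × 96 kg = 711.4 mL/min = 711.4 × 60/1000 = 42.68 L/h
Infusion rate = CL · Css = 42.68 L/h × 16 mg/L = 682.9 mg/h

683 mg/h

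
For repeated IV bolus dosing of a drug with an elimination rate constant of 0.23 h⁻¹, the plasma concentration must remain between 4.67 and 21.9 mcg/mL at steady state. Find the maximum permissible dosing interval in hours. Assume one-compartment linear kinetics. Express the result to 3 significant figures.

Between IV bolus doses, concentration decays as C = C₀·e^(−kτ), so C_peak/C_trough = e^(kτ).
τ_max = ln(C_peak/C_trough) / k = ln(21.9/4.67) / 0.2300 = 1.545 / 0.2300 = 6.717 h

6.72 h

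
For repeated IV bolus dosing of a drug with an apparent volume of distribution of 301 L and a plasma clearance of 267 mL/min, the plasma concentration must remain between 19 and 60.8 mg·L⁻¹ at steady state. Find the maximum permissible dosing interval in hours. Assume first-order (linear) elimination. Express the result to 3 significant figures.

21.9 h

Convert clearance: 267 mL/min × 60 min/h ÷ 1000 mL/L = 16.02 L/h
k = CL / Vd = 16.02 / 301.0 = 0.05322 h⁻¹
Between IV bolus doses, concentration decays as C = C₀·e^(−kτ), so C_peak/C_trough = e^(kτ).
τ_max = ln(C_peak/C_trough) / k = ln(60.8/19) / 0.05322 = 1.163 / 0.05322 = 21.85 h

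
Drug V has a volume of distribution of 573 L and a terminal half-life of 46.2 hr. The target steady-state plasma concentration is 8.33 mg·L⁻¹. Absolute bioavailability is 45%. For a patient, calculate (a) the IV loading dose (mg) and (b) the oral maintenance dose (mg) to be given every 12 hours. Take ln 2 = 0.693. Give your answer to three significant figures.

(a) 4770 mg; (b) 1910 mg

LD = Vd × C = 573.0 × 8.33 = 4773 mg
CL = 0.693 × Vd / t½ = 0.693 × 573.0 / 46.2 = 8.595 L/h
D = CL × Css × τ / F = 8.595 × 8.33 × 12 / 0.45 = 1909 mg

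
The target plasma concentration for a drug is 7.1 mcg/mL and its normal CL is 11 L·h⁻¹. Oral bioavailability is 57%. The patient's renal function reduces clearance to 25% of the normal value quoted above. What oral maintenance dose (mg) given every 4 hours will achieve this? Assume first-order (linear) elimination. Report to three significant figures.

Patient clearance = 0.25 × 11.00 = 2.750 L/h
D = CL × Css × τ / F = 2.750 × 7.1 × 4 / 0.57 = 137.0 mg

137 mg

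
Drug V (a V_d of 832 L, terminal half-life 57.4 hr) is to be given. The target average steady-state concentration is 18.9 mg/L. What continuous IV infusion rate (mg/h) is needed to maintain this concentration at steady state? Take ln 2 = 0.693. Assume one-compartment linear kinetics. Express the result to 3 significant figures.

CL = 0.693 × Vd / t½ = 0.693 × 832.0 / 57.4 = 10.04 L/h
Infusion rate = CL × Css = 10.04 × 18.9 = 189.8 mg/h

190 mg/h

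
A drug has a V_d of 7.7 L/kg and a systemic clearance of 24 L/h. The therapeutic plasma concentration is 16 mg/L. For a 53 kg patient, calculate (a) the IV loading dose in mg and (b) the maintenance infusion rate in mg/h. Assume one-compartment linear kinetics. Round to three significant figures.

(a) 6530 mg; (b) 384 mg/h

Vd(total) = 53 kg × 7.7 L/kg = 408.1 L
LD = Vd · C_target = 408.1 × 16 = 6530 mg
Maintenance: replace elimination → rate = CL × Css = 24.00 × 16 = 384.0 mg/h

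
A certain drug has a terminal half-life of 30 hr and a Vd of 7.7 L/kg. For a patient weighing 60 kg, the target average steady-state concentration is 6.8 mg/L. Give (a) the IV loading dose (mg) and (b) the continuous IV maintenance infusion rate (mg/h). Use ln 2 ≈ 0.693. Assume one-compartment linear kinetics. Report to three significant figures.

Total Vd = 7.7 × 60 = 462.0 L
LD = Vd × C = 462.0 × 6.8 = 3142 mg
CL = 0.693 × Vd / t½ = 0.693 × 462.0 / 30 = 10.67 L/h
Infusion rate = CL × Css = 10.67 × 6.8 = 72.56 mg/h

(a) 3140 mg; (b) 72.6 mg/h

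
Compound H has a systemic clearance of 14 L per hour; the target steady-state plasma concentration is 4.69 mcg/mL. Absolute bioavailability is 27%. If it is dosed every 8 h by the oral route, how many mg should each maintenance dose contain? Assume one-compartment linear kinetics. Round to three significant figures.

1950 mg

D = CL × Css × τ / F = 14.00 × 4.69 × 8 / 0.27 = 1945 mg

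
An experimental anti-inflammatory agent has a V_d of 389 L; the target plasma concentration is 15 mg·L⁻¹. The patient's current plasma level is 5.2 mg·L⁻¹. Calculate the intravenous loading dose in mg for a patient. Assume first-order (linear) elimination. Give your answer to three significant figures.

Concentration deficit ΔC = 15 − 5.2 = 9.800 mg/L
LD = Vd × ΔC = 389.0 × 9.800 = 3812 mg

3810 mg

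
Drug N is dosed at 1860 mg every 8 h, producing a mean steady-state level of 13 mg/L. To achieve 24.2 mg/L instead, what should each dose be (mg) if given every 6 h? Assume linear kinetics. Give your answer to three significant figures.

For first-order elimination, Css ∝ F·D/(CL·τ); F and CL are unchanged, so Css ∝ D/τ.
D₂ = D₁ × (Css,target / Css,current) × (τ₂/τ₁) = 1860 × (24.2/13) × (6/8) = 2597 mg

2600 mg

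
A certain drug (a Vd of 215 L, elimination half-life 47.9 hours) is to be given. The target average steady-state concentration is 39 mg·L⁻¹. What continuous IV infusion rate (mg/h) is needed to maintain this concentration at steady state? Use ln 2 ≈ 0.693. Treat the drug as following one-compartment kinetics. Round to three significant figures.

CL = ln 2 · Vd / t½ = 0.693 × 215.0 / 47.9 = 3.111 L/h
Infusion rate = CL × Css = 3.111 × 39 = 121.3 mg/h

121 mg/h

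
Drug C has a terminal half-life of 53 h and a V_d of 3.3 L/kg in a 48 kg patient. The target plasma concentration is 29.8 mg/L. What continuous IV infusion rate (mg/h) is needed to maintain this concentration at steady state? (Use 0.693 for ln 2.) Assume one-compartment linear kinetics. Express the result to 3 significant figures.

Vd(total) = 48 kg × 3.3 L/kg = 158.4 L
CL = 0.693 × Vd / t½ = 0.693 × 158.4 / 53 = 2.071 L/h
Infusion rate = CL × Css = 2.071 × 29.8 = 61.72 mg/h

61.7 mg/h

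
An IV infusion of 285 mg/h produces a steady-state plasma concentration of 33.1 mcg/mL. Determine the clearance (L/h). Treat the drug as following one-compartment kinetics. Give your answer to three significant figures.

At steady state, infusion rate = CL × Css, so CL = rate / Css.
CL = 285 / 33.1 = 8.610 L/h

8.61 L/h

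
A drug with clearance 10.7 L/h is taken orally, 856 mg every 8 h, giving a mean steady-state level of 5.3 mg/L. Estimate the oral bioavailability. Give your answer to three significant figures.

F·D/τ = CL·Css at steady state → F = CL·Css·τ / D.
F = 10.7 × 5.3 × 8 / 856 = 0.530

0.530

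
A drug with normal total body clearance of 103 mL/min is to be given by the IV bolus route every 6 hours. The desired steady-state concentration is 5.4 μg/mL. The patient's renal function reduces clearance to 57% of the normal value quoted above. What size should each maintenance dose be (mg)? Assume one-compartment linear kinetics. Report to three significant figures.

CL = 103 mL/min × 60/1000 = 6.180 L/h
Patient clearance = 0.57 × 6.180 = 3.523 L/h
D = CL × Css × τ = 3.523 × 5.4 × 6 = 114.1 mg

114 mg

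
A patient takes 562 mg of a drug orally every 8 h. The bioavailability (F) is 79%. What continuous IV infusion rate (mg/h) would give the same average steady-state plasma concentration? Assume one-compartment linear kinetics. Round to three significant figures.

55.5 mg/h

Equivalent systemic input: infusion rate = F·D/τ.
Rate = 0.79 × 562 / 8 = 55.50 mg/h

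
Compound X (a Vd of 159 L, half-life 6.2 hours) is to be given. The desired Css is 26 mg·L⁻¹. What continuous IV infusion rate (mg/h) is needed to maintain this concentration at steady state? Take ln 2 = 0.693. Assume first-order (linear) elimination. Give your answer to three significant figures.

CL = ln 2 · Vd / t½ = 0.693 × 159.0 / 6.2 = 17.77 L/h
Infusion rate = CL × Css = 17.77 × 26 = 462.0 mg/h

462 mg/h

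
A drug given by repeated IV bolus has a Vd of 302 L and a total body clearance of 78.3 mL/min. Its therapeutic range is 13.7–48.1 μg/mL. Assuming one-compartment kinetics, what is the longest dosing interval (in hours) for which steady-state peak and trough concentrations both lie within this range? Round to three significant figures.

80.7 h

CL = 78.3 mL/min = 78.3 × 0.06 = 4.698 L/h
k = CL / Vd = 4.698 / 302.0 = 0.01556 h⁻¹
Between IV bolus doses, concentration decays as C = C₀·e^(−kτ), so C_peak/C_trough = e^(kτ).
τ_max = ln(C_peak/C_trough) / k = ln(48.1/13.7) / 0.01556 = 1.256 / 0.01556 = 80.72 h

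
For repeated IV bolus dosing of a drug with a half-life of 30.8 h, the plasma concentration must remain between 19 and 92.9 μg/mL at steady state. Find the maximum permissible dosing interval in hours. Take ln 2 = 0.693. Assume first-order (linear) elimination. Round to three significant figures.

70.5 h

k = 0.693 / t½ = 0.693 / 30.8 = 0.02250 h⁻¹
Between IV bolus doses, concentration decays as C = C₀·e^(−kτ), so C_peak/C_trough = e^(kτ).
τ_max = ln(C_peak/C_trough) / k = ln(92.9/19) / 0.02250 = 1.587 / 0.02250 = 70.53 h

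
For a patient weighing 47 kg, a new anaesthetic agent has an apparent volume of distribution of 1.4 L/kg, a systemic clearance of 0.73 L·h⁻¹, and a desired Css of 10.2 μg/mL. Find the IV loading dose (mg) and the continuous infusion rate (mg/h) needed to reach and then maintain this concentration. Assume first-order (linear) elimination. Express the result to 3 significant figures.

Total Vd = 1.4 × 47 = 65.80 L
Loading: fill Vd to C_target → 65.80 L × 10.2 mg/L = 671.2 mg
Infusion rate = 0.7300 L/h × 10.2 mg/L = 7.446 mg/h

(a) 671 mg; (b) 7.45 mg/h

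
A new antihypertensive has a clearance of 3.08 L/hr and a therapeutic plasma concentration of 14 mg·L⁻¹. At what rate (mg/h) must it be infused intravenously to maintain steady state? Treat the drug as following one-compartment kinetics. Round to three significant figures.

At steady state, infusion rate equals elimination rate: rate in = CL × Css.
Rate = CL × Css = 3.080 × 14 = 43.12 mg/h

43.1 mg/h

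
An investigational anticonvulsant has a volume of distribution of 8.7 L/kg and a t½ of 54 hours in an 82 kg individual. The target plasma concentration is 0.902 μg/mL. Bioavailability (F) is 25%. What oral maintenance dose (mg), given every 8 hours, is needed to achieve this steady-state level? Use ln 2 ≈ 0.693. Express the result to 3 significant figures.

264 mg

Total Vd = 8.7 × 82 = 713.4 L
CL = 0.693 × Vd / t½ = 0.693 × 713.4 / 54 = 9.155 L/h
D = CL × Css × τ / F = 9.155 × 0.902 × 8 / 0.25 = 264.2 mg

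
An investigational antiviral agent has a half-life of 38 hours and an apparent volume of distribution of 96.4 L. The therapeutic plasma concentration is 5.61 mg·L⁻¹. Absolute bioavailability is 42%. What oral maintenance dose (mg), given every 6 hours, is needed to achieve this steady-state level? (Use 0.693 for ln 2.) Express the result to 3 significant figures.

CL = 0.693 × Vd / t½ = 0.693 × 96.40 / 38 = 1.758 L/h
D = CL × Css × τ / F = 1.758 × 5.61 × 6 / 0.42 = 140.9 mg

141 mg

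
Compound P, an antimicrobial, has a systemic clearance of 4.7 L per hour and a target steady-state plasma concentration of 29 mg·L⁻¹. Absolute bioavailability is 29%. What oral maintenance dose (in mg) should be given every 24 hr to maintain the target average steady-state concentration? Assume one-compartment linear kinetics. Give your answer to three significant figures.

11300 mg

D = CL × Css × τ / F = 4.700 × 29 × 24 / 0.29 = 11280 mg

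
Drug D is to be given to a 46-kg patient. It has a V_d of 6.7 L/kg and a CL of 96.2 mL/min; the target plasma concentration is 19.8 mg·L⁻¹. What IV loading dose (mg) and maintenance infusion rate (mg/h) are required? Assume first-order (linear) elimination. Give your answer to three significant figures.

Vd(total) = 46 kg × 6.7 L/kg = 308.2 L
LD = Vd · C_target = 308.2 × 19.8 = 6102 mg
CL = 96.2 mL/min = 96.2 × 0.06 = 5.772 L/h
Infusion rate = 5.772 L/h × 19.8 mg/L = 114.3 mg/h

(a) 6100 mg; (b) 114 mg/h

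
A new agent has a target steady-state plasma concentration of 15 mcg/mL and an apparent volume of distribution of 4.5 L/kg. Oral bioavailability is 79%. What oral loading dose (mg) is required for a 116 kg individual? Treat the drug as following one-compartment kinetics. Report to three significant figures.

9910 mg

Total Vd = 4.5 × 116 = 522.0 L
LD = Vd × C / F = 522.0 × 15.00 / 0.79 = 9911 mg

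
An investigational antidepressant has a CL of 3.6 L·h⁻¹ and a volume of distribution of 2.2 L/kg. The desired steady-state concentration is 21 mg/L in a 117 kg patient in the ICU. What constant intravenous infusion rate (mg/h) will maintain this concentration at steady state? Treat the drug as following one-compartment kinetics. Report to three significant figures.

R₀ = 3.600 × 21 = 75.60 mg/h

75.6 mg/h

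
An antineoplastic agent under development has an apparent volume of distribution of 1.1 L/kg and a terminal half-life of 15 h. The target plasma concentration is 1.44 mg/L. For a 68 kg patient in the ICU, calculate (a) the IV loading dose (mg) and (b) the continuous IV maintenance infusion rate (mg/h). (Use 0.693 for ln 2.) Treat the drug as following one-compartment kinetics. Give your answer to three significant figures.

(a) 108 mg; (b) 4.98 mg/h

Vd(total) = 68 kg × 1.1 L/kg = 74.80 L
LD = Vd × C = 74.80 × 1.44 = 107.7 mg
CL = 0.693 × Vd / t½ = 0.693 × 74.80 / 15 = 3.456 L/h
Infusion rate = CL × Css = 3.456 × 1.44 = 4.977 mg/h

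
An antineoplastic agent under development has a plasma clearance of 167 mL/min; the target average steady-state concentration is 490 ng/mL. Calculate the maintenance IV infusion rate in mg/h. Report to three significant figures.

4.91 mg/h

Convert clearance: 167 mL/min × 60 min/h ÷ 1000 mL/L = 10.02 L/h
C = 490 ng/mL = 0.4900 mg/L
Infusion rate = CL · Css = 10.02 L/h × 0.49 mg/L = 4.910 mg/h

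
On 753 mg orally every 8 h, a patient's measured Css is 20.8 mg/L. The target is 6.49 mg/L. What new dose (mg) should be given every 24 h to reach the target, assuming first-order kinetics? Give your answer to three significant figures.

705 mg

With linear kinetics, Css is proportional to dose rate (D/τ) at fixed clearance.
D₂ = D₁ × (Css,target / Css,current) × (τ₂/τ₁) = 753 × (6.49/20.8) × (24/8) = 704.9 mg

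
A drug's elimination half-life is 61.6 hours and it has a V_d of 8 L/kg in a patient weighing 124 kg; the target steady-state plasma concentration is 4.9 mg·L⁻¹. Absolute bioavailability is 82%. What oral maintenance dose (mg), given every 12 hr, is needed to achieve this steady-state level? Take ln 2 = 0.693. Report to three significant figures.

800 mg

Vd(total) = 124 kg × 8 L/kg = 992.0 L
CL = 0.693 × Vd / t½ = 0.693 × 992.0 / 61.6 = 11.16 L/h
D = CL × Css × τ / F = 11.16 × 4.9 × 12 / 0.82 = 800.3 mg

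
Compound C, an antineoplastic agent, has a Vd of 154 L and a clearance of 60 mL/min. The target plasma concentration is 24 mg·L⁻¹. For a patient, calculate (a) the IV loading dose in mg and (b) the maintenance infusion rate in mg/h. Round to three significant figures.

LD = Vd · C_target = 154.0 × 24 = 3696 mg
CL = 60 mL/min × 60/1000 = 3.600 L/h
Maintenance: replace elimination → rate = CL × Css = 3.600 × 24 = 86.40 mg/h

(a) 3700 mg; (b) 86.4 mg/h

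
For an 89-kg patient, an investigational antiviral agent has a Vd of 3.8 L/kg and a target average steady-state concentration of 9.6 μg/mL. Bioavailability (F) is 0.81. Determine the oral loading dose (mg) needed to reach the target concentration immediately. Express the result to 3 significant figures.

Vd(total) = 89 kg × 3.8 L/kg = 338.2 L
LD = Vd × C / F = 338.2 × 9.600 / 0.81 = 4008 mg

4010 mg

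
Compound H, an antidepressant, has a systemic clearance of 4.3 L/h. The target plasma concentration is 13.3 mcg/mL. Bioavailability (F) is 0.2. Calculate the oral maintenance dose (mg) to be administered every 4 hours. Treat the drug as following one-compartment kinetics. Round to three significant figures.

1140 mg

At steady state, dose per interval replaces the amount cleared in that interval: F·D/τ = CL·Css.
D = CL × Css × τ / F = 4.300 × 13.3 × 4 / 0.2 = 1144 mg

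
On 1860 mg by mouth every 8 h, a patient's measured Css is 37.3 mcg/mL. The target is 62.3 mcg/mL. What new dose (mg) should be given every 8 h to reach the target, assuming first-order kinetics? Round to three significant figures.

3110 mg

For first-order elimination, Css ∝ F·D/(CL·τ); F and CL are unchanged, so Css ∝ D/τ.
D₂ = D₁ × (Css,target / Css,current) = 1860 × 62.3/37.3 = 3107 mg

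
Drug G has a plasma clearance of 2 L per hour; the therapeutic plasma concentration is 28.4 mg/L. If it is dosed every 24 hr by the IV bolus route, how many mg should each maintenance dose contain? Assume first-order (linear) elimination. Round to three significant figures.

1360 mg

D = CL × Css × τ = 2.000 × 28.4 × 24 = 1363 mg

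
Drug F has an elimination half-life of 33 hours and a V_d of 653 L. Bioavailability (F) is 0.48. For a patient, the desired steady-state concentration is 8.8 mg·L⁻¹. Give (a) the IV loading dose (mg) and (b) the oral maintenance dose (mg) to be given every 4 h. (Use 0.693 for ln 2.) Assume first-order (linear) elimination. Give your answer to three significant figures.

LD = Vd × C = 653.0 × 8.8 = 5746 mg
CL = 0.693 × Vd / t½ = 0.693 × 653.0 / 33 = 13.71 L/h
D = CL × Css × τ / F = 13.71 × 8.8 × 4 / 0.48 = 1005 mg

(a) 5750 mg; (b) 1010 mg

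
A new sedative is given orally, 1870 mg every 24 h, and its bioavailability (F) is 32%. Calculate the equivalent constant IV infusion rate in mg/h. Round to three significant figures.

Equivalent systemic input: infusion rate = F·D/τ.
Rate = 0.32 × 1870 / 24 = 24.93 mg/h

24.9 mg/h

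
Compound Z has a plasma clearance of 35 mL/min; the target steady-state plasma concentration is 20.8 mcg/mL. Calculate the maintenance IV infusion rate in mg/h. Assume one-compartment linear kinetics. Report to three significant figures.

CL = 35 mL/min = 35 × 0.06 = 2.100 L/h
Rate = CL × Css = 2.100 × 20.8 = 43.68 mg/h

43.7 mg/h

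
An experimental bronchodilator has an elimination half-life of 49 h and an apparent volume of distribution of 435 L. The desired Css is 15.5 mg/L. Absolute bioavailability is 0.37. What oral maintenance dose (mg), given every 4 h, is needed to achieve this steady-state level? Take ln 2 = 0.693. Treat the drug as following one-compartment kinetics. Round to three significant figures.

CL = ln 2 · Vd / t½ = 0.693 × 435.0 / 49 = 6.152 L/h
D = CL × Css × τ / F = 6.152 × 15.5 × 4 / 0.37 = 1031 mg

1030 mg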